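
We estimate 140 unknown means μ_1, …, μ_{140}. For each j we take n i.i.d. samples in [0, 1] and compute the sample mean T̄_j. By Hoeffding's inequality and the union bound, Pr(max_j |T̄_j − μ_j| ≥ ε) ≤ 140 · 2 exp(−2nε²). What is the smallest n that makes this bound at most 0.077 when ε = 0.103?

387

Need 2·140·exp(−2nε²) ≤ 0.077, i.e. exp(−2nε²) ≤ 0.077/280.
So 2nε² ≥ ln(280/0.077) = 8.198739.
Hence n ≥ 8.198739/(2·0.103²) = 386.405.
The smallest integer n is 387.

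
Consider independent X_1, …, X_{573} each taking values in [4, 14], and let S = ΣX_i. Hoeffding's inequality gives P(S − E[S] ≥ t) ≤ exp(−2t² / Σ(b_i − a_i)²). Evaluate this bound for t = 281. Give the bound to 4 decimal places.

Σ(b_i − a_i)² = 573·(10)² = 57300.
Exponent = 2·281²/57300 = 2.7561.
Bound = exp(−2.7561) = 0.06354.

0.0635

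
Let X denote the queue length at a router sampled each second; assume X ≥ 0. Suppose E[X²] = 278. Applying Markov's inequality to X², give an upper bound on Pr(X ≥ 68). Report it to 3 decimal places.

Since X ≥ 0, the event {X ≥ 68} is the same as {X² ≥ 4624}.
Markov's inequality applied to X² gives Pr(X² ≥ 4624) ≤ E[X²]/4624 = 278/4624 = 0.0601.

0.060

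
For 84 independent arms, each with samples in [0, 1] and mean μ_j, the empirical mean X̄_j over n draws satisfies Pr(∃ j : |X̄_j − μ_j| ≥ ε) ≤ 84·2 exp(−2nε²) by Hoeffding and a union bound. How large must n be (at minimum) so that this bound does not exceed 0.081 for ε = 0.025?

6110

Need 2·84·exp(−2nε²) ≤ 0.081, i.e. exp(−2nε²) ≤ 0.081/168.
So 2nε² ≥ ln(168/0.081) = 7.637270.
Hence n ≥ 7.637270/(2·0.025²) = 6109.816.
The smallest integer n is 6110.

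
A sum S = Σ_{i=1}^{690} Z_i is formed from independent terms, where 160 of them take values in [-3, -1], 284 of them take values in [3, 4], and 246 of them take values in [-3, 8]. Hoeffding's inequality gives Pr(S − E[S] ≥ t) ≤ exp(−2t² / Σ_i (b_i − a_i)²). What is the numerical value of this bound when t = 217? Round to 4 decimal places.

0.0465

Σ(b_i − a_i)² = 160·2² + 284·1² + 246·11² = 30690.
Exponent = 2·217² / 30690 = 3.06869.
Bound = exp(−3.06869) = 0.04648.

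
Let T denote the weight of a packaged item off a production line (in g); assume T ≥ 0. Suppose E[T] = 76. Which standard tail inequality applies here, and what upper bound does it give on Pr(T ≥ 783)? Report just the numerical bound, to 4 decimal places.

0.0971

Only the mean of a non-negative variable is known, so Markov's inequality is the applicable tail bound.
Markov's inequality: for a non-negative random variable, Pr(T ≥ a) ≤ E[T]/a.
Here E[T] = 76 and a = 783, so the bound is 76/783 = 0.0971.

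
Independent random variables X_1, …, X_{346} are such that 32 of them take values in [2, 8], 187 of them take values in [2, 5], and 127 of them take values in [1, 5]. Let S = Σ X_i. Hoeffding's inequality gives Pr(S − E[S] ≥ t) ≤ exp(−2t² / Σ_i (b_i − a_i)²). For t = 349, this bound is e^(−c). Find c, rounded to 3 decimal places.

Σ(b_i − a_i)² = 32·6² + 187·3² + 127·4² = 4867.
c = 2t² / 4867 = 2·349² / 4867 = 50.0518.

50.052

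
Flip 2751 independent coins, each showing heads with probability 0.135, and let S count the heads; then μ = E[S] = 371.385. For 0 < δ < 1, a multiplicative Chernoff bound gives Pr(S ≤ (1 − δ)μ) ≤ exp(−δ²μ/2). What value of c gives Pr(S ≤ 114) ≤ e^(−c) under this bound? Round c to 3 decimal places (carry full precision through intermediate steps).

89.189

Write 114 = (1 − δ)μ, so δ = 1 − 114/371.385 = 0.6930409…
Then the exponent is δ²μ/2 = (μ − 114)²/(2μ) = 89.189168.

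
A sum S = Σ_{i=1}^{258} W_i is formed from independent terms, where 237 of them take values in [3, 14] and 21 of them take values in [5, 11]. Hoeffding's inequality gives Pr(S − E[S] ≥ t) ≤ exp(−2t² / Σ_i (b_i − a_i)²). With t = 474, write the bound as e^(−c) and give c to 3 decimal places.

Σ(b_i − a_i)² = 237·11² + 21·6² = 29433.
c = 2t² / 29433 = 2·474² / 29433 = 15.2669.

15.267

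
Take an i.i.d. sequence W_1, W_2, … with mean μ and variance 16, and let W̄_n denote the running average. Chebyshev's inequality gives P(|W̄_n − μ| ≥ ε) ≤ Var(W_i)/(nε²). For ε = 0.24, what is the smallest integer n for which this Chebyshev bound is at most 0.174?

1597

Require 16/(n·0.24²) ≤ 0.174, i.e. n ≥ 16/(0.174·0.24²) = 1596.424.
The smallest integer n is 1597.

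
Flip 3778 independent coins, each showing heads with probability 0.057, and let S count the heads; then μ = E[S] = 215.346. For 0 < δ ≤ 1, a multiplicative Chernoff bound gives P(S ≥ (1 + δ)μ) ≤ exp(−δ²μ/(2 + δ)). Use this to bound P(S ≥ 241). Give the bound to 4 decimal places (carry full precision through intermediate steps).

0.2364

Write 241 = (1 + δ)μ, so δ = 241/215.346 − 1 = 0.1191292…
Then the exponent is δ²μ/(2 + δ) = (241 − μ)² / (μ·(2 + δ)) = 1.442168.
Bound = exp(−1.442168) = 0.23641.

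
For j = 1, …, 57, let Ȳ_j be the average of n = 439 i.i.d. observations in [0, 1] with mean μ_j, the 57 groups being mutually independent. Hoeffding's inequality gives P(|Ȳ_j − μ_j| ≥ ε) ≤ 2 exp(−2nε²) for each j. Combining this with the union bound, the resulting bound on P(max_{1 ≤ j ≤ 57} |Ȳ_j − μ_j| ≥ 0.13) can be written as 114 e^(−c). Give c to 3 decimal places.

Union bound over the 57 events: P(max_{1 ≤ j ≤ 57} |Ȳ_j − μ_j| ≥ 0.13) ≤ 57·2·exp(−2nε²) = 114 exp(−2·439·0.13²).
So c = 2·439·0.13² = 14.8382.

14.838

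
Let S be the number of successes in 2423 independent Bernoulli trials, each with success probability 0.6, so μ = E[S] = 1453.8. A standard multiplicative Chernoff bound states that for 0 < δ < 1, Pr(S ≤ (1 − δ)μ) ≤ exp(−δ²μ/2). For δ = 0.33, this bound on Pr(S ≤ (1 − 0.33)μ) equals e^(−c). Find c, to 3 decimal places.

c = δ²μ/2 = 0.33²·1453.8/2 = 79.1594.

79.159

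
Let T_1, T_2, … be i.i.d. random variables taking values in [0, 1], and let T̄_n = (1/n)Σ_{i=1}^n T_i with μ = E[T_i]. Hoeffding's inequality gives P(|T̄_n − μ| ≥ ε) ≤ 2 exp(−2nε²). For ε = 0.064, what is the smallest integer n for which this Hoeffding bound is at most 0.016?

590

Require 2·exp(−2nε²) ≤ 0.016, i.e. 2nε² ≥ ln(2/0.016) = 4.828314.
So n ≥ 4.828314 / (2·0.064²) = 589.394.
The smallest integer n is 590.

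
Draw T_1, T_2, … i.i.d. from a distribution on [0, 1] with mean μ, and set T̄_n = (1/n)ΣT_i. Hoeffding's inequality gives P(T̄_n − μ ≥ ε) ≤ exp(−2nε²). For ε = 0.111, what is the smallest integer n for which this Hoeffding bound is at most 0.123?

86

Require exp(−2nε²) ≤ 0.123, i.e. 2nε² ≥ ln(1/0.123) = 2.095571.
So n ≥ 2.095571 / (2·0.111²) = 85.041.
The smallest integer n is 86.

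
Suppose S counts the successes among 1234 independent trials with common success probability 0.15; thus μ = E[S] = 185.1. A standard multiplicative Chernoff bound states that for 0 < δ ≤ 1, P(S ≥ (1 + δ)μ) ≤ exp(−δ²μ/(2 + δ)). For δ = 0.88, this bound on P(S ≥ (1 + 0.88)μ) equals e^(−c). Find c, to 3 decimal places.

c = δ²μ/(2 + δ) = 0.88²·185.1/(2 + 0.88) = 49.7713.

49.771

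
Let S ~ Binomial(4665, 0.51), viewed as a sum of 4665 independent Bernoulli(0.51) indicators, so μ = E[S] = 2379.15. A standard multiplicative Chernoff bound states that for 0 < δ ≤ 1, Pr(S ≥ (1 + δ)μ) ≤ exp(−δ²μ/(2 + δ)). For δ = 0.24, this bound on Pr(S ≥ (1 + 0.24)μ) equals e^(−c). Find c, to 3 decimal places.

c = δ²μ/(2 + δ) = 0.24²·2379.15/(2 + 0.24) = 61.1781.

61.178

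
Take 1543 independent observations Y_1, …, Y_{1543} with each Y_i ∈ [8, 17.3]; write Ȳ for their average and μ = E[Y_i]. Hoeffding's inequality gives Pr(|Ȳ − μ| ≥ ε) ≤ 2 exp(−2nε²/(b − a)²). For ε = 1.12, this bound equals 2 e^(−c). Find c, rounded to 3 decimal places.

44.758

c = 2nε²/(b − a)² = 2·1543·1.12² / 9.3² = 44.7575.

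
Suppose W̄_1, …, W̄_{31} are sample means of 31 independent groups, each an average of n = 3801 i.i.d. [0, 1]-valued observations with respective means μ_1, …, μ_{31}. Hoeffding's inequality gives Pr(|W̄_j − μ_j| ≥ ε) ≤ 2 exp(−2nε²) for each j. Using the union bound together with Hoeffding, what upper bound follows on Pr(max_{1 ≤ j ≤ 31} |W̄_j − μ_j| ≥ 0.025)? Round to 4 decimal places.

0.5357

Per-experiment Hoeffding bound: 2·exp(−2·3801·0.025²) = 2·exp(−4.75125) = 0.017282.
Union bound over 31 events: 31·0.017282 = 0.53574.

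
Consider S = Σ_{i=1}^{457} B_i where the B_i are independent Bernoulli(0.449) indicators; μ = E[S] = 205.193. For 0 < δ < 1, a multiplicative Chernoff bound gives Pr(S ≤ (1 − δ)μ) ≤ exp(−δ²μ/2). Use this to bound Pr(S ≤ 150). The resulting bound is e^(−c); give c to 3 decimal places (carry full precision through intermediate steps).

Write 150 = (1 − δ)μ, so δ = 1 − 150/205.193 = 0.2689809…
Then the exponent is δ²μ/2 = (μ − 150)²/(2μ) = 7.422932.

7.423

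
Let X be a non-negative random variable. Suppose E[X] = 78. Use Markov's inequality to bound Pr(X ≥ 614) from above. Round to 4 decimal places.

Markov's inequality: for a non-negative random variable, Pr(X ≥ a) ≤ E[X]/a.
Here E[X] = 78 and a = 614, so the bound is 78/614 = 0.1270.

0.1270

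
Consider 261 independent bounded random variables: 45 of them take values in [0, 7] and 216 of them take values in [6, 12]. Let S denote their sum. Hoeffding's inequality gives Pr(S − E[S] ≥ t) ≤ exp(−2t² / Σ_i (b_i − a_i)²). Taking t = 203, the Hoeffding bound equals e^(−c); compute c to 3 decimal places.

8.257

Σ(b_i − a_i)² = 45·7² + 216·6² = 9981.
c = 2t² / 9981 = 2·203² / 9981 = 8.2575.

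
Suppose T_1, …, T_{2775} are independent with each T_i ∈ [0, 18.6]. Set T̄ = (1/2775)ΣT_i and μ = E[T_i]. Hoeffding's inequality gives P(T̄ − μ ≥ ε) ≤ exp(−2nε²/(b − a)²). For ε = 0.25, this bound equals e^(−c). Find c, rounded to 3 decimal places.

1.003

c = 2nε²/(b − a)² = 2·2775·0.25² / 18.6² = 1.0026.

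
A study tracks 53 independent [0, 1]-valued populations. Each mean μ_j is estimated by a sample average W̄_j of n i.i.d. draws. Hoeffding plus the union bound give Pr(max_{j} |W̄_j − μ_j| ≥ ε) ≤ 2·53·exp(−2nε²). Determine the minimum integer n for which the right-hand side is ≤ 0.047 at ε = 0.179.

Need 2·53·exp(−2nε²) ≤ 0.047, i.e. exp(−2nε²) ≤ 0.047/106.
So 2nε² ≥ ln(106/0.047) = 7.721047.
Hence n ≥ 7.721047/(2·0.179²) = 120.487.
The smallest integer n is 121.

121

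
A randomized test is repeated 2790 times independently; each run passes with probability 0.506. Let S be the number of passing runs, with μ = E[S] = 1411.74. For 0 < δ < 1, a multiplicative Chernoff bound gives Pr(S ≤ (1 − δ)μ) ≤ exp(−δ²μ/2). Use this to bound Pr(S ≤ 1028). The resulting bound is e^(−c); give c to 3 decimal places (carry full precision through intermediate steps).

Write 1028 = (1 − δ)μ, so δ = 1 − 1028/1411.74 = 0.2718206…
Then the exponent is δ²μ/2 = (μ − 1028)²/(2μ) = 52.154217.

52.154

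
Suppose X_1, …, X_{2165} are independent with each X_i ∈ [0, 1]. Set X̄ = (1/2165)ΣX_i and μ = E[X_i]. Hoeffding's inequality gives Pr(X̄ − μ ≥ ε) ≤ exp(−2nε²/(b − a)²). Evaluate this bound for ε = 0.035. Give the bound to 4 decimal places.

0.0050

Exponent: 2nε²/(b − a)² = 2·2165·0.035² / 1² = 5.30425.
Bound = exp(−5.30425) = 0.00497.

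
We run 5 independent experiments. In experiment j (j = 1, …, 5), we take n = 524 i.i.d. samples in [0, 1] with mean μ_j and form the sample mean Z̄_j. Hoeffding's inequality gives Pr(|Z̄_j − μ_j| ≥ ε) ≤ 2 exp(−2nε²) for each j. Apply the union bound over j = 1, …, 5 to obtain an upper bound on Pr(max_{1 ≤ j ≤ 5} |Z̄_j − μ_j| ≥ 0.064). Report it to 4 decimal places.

0.1367

Per-experiment Hoeffding bound: 2·exp(−2·524·0.064²) = 2·exp(−4.29261) = 0.027338.
Union bound over 5 events: 5·0.027338 = 0.13669.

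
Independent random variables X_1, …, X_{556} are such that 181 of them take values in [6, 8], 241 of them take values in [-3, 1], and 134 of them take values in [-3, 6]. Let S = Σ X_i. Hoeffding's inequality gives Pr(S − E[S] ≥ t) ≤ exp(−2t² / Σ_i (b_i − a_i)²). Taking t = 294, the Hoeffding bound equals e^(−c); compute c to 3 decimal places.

Σ(b_i − a_i)² = 181·2² + 241·4² + 134·9² = 15434.
c = 2t² / 15434 = 2·294² / 15434 = 11.2007.

11.201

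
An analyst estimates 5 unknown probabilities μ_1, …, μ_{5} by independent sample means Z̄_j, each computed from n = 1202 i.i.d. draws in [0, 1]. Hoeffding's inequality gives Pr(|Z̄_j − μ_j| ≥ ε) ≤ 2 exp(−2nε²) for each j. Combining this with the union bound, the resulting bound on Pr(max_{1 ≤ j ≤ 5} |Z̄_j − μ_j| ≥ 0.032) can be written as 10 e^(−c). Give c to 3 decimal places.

2.462

Union bound over the 5 events: Pr(max_{1 ≤ j ≤ 5} |Z̄_j − μ_j| ≥ 0.032) ≤ 5·2·exp(−2nε²) = 10 exp(−2·1202·0.032²).
So c = 2·1202·0.032² = 2.4617.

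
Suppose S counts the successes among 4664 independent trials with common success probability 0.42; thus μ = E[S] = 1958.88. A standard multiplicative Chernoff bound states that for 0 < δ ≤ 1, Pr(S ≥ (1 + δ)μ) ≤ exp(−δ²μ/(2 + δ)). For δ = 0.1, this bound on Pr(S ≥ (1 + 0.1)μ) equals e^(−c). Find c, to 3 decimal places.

9.328

c = δ²μ/(2 + δ) = 0.1²·1958.88/(2 + 0.1) = 9.3280.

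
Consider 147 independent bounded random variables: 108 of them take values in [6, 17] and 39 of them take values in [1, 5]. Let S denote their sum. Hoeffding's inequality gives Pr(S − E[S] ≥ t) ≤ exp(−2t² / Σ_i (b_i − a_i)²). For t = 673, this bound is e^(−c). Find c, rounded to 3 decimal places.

66.160

Σ(b_i − a_i)² = 108·11² + 39·4² = 13692.
c = 2t² / 13692 = 2·673² / 13692 = 66.1597.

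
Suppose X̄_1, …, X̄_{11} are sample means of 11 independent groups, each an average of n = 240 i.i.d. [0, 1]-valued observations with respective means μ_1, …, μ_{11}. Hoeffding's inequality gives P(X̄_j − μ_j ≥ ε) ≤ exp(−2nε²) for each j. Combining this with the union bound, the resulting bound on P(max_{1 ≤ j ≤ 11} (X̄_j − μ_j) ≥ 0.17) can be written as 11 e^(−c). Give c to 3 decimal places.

Union bound over the 11 events: P(max_{1 ≤ j ≤ 11} (X̄_j − μ_j) ≥ 0.17) ≤ 11·exp(−2nε²) = 11 exp(−2·240·0.17²).
So c = 2·240·0.17² = 13.8720.

13.872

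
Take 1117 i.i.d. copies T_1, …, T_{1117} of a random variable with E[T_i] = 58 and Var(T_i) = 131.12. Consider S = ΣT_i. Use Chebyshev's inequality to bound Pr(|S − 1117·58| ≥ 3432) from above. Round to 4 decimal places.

Var(S) = n·Var(T_i) = 1117·131.12 = 146461.04.
Chebyshev: Pr(|S − 1117·58| ≥ 3432) ≤ Var(S)/3432² = 146461.04/11778624 = 0.0124.

0.0124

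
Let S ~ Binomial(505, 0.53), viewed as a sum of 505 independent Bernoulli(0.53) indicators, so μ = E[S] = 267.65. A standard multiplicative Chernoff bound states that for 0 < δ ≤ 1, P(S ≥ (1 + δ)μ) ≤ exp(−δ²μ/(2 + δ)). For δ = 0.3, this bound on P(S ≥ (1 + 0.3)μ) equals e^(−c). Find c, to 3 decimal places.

10.473

c = δ²μ/(2 + δ) = 0.3²·267.65/(2 + 0.3) = 10.4733.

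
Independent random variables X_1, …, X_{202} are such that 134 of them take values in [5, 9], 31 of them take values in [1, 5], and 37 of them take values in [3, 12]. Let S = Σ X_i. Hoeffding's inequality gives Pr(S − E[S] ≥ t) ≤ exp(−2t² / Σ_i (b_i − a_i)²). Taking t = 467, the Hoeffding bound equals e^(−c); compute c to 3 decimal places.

Σ(b_i − a_i)² = 134·4² + 31·4² + 37·9² = 5637.
c = 2t² / 5637 = 2·467² / 5637 = 77.3777.

77.378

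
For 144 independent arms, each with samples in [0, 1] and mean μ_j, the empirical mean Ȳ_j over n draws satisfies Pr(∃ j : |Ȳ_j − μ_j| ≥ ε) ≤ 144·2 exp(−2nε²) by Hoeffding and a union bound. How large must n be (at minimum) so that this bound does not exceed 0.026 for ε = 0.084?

660

Need 2·144·exp(−2nε²) ≤ 0.026, i.e. exp(−2nε²) ≤ 0.026/288.
So 2nε² ≥ ln(288/0.026) = 9.312619.
Hence n ≥ 9.312619/(2·0.084²) = 659.908.
The smallest integer n is 660.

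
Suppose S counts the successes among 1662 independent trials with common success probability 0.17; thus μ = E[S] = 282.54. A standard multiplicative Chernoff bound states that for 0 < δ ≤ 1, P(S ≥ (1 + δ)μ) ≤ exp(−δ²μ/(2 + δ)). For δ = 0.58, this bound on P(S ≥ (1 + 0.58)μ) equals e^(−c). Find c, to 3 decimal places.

c = δ²μ/(2 + δ) = 0.58²·282.54/(2 + 0.58) = 36.8397.

36.840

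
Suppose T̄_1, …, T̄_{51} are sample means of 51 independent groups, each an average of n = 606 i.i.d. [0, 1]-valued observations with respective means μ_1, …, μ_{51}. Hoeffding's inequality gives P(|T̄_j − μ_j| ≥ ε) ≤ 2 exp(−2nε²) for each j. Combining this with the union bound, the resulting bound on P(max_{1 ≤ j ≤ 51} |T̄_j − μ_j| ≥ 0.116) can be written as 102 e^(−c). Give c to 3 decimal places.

Union bound over the 51 events: P(max_{1 ≤ j ≤ 51} |T̄_j − μ_j| ≥ 0.116) ≤ 51·2·exp(−2nε²) = 102 exp(−2·606·0.116²).
So c = 2·606·0.116² = 16.3087.

16.309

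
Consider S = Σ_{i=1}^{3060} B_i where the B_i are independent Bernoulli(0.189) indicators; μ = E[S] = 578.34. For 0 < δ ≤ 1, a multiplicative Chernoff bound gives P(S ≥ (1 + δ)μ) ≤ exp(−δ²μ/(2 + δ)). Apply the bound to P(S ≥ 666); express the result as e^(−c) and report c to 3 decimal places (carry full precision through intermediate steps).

6.175

Write 666 = (1 + δ)μ, so δ = 666/578.34 − 1 = 0.1515717…
Then the exponent is δ²μ/(2 + δ) = (666 − μ)² / (μ·(2 + δ)) = 6.175383.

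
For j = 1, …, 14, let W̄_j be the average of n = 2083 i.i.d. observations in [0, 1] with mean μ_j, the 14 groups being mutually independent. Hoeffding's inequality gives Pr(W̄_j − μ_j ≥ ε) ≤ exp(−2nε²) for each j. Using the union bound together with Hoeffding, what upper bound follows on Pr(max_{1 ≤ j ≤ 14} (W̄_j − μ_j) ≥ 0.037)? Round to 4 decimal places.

Per-experiment Hoeffding bound: exp(−2·2083·0.037²) = exp(−5.70325) = 0.0033351.
Union bound over 14 events: 14·0.0033351 = 0.04669.

0.0467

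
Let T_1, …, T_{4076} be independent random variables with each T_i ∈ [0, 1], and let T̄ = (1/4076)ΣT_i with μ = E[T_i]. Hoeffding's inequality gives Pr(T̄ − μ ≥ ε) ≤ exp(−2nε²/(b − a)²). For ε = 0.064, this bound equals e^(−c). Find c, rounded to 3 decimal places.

33.391

c = 2nε²/(b − a)² = 2·4076·0.064² / 1² = 33.3906.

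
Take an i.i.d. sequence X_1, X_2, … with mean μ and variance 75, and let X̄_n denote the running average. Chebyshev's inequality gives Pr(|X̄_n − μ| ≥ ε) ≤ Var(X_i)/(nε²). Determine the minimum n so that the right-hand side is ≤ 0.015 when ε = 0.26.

Require 75/(n·0.26²) ≤ 0.015, i.e. n ≥ 75/(0.015·0.26²) = 73964.497.
The smallest integer n is 73965.

73965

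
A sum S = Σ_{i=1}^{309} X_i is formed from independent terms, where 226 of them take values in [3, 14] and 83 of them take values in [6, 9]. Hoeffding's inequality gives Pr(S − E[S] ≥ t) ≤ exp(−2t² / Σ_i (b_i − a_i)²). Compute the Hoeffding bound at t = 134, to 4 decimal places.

Σ(b_i − a_i)² = 226·11² + 83·3² = 28093.
Exponent = 2·134² / 28093 = 1.27833.
Bound = exp(−1.27833) = 0.27850.

0.2785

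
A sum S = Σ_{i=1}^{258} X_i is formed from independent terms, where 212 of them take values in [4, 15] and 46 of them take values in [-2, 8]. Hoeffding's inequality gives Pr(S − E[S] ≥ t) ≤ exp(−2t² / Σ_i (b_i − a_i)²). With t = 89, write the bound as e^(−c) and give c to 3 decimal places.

0.524

Σ(b_i − a_i)² = 212·11² + 46·10² = 30252.
c = 2t² / 30252 = 2·89² / 30252 = 0.5237.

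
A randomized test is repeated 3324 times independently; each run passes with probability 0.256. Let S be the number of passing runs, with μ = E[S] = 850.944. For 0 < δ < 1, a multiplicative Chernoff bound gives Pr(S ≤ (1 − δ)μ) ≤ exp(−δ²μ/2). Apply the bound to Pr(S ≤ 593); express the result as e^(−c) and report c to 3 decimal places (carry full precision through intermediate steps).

Write 593 = (1 − δ)μ, so δ = 1 − 593/850.944 = 0.3031269…
Then the exponent is δ²μ/2 = (μ − 593)²/(2μ) = 39.094880.

39.095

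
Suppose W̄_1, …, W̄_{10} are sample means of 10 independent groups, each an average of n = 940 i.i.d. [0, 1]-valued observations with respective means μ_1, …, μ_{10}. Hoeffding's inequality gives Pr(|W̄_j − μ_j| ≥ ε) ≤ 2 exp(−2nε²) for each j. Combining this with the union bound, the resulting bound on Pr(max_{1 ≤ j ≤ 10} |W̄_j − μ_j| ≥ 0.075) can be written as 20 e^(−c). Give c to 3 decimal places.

Union bound over the 10 events: Pr(max_{1 ≤ j ≤ 10} |W̄_j − μ_j| ≥ 0.075) ≤ 10·2·exp(−2nε²) = 20 exp(−2·940·0.075²).
So c = 2·940·0.075² = 10.5750.

10.575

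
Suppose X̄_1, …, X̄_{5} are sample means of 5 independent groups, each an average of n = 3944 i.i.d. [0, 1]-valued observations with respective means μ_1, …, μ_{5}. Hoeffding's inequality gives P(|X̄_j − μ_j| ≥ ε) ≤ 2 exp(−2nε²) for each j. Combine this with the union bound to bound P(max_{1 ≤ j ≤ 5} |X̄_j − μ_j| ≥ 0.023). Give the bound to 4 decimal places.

0.1541

Per-experiment Hoeffding bound: 2·exp(−2·3944·0.023²) = 2·exp(−4.17275) = 0.03082.
Union bound over 5 events: 5·0.03082 = 0.15410.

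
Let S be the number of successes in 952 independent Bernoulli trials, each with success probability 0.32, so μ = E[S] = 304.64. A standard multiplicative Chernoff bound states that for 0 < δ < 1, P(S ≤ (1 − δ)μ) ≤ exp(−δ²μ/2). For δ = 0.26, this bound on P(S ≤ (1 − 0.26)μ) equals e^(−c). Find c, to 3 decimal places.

c = δ²μ/2 = 0.26²·304.64/2 = 10.2968.

10.297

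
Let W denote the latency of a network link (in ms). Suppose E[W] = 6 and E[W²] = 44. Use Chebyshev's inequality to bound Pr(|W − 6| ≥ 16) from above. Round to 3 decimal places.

0.031

Var(W) = E[W²] − (E[W])² = 44 − 36 = 8.
Chebyshev's inequality: Pr(|W − μ| ≥ t) ≤ Var(W)/t² = 8/256 = 0.0312.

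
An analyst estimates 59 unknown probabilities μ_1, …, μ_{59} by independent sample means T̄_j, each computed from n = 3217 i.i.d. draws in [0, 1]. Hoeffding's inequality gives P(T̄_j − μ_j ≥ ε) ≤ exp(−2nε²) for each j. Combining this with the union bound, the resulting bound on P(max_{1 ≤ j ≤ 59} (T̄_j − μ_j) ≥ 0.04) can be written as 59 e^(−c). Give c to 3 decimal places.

10.294

Union bound over the 59 events: P(max_{1 ≤ j ≤ 59} (T̄_j − μ_j) ≥ 0.04) ≤ 59·exp(−2nε²) = 59 exp(−2·3217·0.04²).
So c = 2·3217·0.04² = 10.2944.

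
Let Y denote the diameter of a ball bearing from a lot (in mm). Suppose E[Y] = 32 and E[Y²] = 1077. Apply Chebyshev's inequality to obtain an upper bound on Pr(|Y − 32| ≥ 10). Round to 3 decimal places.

0.530

Var(Y) = E[Y²] − (E[Y])² = 1077 − 1024 = 53.
Chebyshev's inequality: Pr(|Y − μ| ≥ t) ≤ Var(Y)/t² = 53/100 = 0.5300.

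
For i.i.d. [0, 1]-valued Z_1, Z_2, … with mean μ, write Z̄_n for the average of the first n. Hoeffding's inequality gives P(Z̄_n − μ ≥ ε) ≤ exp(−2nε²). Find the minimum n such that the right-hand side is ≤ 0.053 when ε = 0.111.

Require exp(−2nε²) ≤ 0.053, i.e. 2nε² ≥ ln(1/0.053) = 2.937463.
So n ≥ 2.937463 / (2·0.111²) = 119.206.
The smallest integer n is 120.

120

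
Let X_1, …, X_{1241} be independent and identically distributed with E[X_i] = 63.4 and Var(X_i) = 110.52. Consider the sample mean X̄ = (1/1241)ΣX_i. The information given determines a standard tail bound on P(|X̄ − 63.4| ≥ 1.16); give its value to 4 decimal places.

0.0662

With mean and variance of each term known, Chebyshev's inequality bounds the deviation of the sum (or sample mean).
Var(X̄) = Var(X_i)/n = 110.52/1241 = 0.089057.
Chebyshev: P(|X̄ − 63.4| ≥ 1.16) ≤ Var(X̄)/(1.16)² = 110.52/(1241·1.16²) = 0.0662.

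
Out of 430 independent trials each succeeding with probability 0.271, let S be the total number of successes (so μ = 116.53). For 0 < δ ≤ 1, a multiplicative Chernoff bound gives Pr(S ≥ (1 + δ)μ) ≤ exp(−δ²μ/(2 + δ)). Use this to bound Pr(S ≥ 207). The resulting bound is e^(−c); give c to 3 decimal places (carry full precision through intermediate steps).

Write 207 = (1 + δ)μ, so δ = 207/116.53 − 1 = 0.7763666…
Then the exponent is δ²μ/(2 + δ) = (207 − μ)² / (μ·(2 + δ)) = 25.298491.

25.298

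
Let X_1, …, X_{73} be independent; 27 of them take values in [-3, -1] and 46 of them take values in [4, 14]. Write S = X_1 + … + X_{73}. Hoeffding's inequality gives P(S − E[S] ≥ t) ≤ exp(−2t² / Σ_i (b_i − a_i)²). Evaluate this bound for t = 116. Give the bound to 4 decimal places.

Σ(b_i − a_i)² = 27·2² + 46·10² = 4708.
Exponent = 2·116² / 4708 = 5.71623.
Bound = exp(−5.71623) = 0.00329.

0.0033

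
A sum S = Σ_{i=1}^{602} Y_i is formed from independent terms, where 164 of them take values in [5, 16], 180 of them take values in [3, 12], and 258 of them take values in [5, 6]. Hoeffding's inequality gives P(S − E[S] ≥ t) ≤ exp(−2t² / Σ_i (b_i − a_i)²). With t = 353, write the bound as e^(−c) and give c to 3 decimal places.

Σ(b_i − a_i)² = 164·11² + 180·9² + 258·1² = 34682.
c = 2t² / 34682 = 2·353² / 34682 = 7.1858.

7.186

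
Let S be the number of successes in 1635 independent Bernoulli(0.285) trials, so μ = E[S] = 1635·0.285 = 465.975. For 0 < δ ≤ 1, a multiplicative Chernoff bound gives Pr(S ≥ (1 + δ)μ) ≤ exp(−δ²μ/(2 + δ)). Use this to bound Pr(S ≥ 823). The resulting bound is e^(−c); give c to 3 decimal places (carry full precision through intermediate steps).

Write 823 = (1 + δ)μ, so δ = 823/465.975 − 1 = 0.7661892…
Then the exponent is δ²μ/(2 + δ) = (823 − μ)² / (μ·(2 + δ)) = 98.890088.

98.890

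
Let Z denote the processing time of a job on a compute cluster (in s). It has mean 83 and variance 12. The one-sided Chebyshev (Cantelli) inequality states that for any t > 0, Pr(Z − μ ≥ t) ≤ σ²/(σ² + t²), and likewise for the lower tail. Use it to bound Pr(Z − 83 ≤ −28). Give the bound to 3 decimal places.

0.015

Here σ² = 12 and t = 28, so σ² + t² = 796.
Cantelli's bound: 12/796 = 0.0151.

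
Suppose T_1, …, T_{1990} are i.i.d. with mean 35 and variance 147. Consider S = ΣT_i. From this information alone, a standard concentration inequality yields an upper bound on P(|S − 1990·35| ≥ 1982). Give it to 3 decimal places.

0.074

With mean and variance of each term known, Chebyshev's inequality bounds the deviation of the sum (or sample mean).
Var(S) = n·Var(T_i) = 1990·147 = 292530.
Chebyshev: P(|S − 1990·35| ≥ 1982) ≤ Var(S)/1982² = 292530/3928324 = 0.0745.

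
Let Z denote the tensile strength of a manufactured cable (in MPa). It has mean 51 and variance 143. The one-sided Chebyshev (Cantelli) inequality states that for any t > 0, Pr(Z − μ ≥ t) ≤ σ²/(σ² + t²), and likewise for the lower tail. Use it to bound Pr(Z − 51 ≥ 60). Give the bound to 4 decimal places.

0.0382

Here σ² = 143 and t = 60, so σ² + t² = 3743.
Cantelli's bound: 143/3743 = 0.0382.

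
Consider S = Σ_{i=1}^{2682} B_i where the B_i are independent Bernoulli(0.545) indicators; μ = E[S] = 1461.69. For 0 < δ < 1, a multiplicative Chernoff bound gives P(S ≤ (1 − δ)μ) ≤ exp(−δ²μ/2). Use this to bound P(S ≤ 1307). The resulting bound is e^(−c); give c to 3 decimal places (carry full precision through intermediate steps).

Write 1307 = (1 − δ)μ, so δ = 1 − 1307/1461.69 = 0.1058296…
Then the exponent is δ²μ/2 = (μ − 1307)²/(2μ) = 8.185387.

8.185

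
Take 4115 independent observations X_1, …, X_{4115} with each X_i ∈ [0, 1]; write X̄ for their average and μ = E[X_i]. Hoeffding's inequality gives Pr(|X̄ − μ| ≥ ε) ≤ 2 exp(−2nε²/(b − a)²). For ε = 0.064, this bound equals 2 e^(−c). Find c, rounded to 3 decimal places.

c = 2nε²/(b − a)² = 2·4115·0.064² / 1² = 33.7101.

33.710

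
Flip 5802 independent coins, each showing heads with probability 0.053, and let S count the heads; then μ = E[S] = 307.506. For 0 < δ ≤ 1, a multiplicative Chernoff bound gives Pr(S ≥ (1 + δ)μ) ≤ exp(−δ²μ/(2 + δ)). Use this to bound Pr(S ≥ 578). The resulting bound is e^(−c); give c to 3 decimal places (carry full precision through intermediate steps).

82.627

Write 578 = (1 + δ)μ, so δ = 578/307.506 − 1 = 0.8796381…
Then the exponent is δ²μ/(2 + δ) = (578 − μ)² / (μ·(2 + δ)) = 82.627339.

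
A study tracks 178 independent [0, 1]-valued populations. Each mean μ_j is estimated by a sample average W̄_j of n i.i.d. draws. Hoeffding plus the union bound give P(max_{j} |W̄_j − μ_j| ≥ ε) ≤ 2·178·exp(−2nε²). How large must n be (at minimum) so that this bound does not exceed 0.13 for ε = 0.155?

165

Need 2·178·exp(−2nε²) ≤ 0.13, i.e. exp(−2nε²) ≤ 0.13/356.
So 2nε² ≥ ln(356/0.13) = 7.915152.
Hence n ≥ 7.915152/(2·0.155²) = 164.727.
The smallest integer n is 165.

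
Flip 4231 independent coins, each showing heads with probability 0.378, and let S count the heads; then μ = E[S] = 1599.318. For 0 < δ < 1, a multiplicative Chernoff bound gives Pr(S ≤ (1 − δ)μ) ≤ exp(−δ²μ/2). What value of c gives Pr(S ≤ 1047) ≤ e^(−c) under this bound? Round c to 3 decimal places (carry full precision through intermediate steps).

Write 1047 = (1 − δ)μ, so δ = 1 − 1047/1599.318 = 0.345346…
Then the exponent is δ²μ/2 = (μ − 1047)²/(2μ) = 95.370393.

95.370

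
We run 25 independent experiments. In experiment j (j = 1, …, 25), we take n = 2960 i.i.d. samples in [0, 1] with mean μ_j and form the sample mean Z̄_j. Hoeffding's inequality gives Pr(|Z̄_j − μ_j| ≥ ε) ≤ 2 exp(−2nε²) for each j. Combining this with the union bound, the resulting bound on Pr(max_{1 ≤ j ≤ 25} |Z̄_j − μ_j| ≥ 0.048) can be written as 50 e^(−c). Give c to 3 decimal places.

13.640

Union bound over the 25 events: Pr(max_{1 ≤ j ≤ 25} |Z̄_j − μ_j| ≥ 0.048) ≤ 25·2·exp(−2nε²) = 50 exp(−2·2960·0.048²).
So c = 2·2960·0.048² = 13.6397.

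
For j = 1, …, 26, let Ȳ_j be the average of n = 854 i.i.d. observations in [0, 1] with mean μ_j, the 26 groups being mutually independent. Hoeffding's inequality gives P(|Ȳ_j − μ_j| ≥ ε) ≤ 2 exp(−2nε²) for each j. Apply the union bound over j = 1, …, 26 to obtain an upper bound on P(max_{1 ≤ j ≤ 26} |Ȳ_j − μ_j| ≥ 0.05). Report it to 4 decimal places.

Per-experiment Hoeffding bound: 2·exp(−2·854·0.05²) = 2·exp(−4.27000) = 0.027964.
Union bound over 26 events: 26·0.027964 = 0.72705.

0.7271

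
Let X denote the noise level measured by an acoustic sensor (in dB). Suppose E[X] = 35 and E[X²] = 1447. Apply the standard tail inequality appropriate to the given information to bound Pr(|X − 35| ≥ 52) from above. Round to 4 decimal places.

0.0821

The first two moments determine the variance, so Chebyshev's inequality is the sharpest standard bound available.
Var(X) = E[X²] − (E[X])² = 1447 − 1225 = 222.
Chebyshev's inequality: Pr(|X − μ| ≥ t) ≤ Var(X)/t² = 222/2704 = 0.0821.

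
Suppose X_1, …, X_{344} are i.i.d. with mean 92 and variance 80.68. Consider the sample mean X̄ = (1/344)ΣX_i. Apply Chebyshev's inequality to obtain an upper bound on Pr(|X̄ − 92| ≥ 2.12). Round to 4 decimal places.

Var(X̄) = Var(X_i)/n = 80.68/344 = 0.23453.
Chebyshev: Pr(|X̄ − 92| ≥ 2.12) ≤ Var(X̄)/(2.12)² = 80.68/(344·2.12²) = 0.0522.

0.0522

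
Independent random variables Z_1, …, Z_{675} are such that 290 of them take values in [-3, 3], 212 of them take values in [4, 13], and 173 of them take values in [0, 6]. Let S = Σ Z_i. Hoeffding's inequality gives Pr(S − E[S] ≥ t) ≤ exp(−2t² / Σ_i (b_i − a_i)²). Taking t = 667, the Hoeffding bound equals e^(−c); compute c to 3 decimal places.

26.294

Σ(b_i − a_i)² = 290·6² + 212·9² + 173·6² = 33840.
c = 2t² / 33840 = 2·667² / 33840 = 26.2937.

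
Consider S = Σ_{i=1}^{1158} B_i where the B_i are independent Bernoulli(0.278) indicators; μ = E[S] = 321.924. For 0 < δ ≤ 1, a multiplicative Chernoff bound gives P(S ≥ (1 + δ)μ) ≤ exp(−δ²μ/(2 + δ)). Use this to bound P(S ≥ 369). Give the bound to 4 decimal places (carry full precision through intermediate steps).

Write 369 = (1 + δ)μ, so δ = 369/321.924 − 1 = 0.1462333…
Then the exponent is δ²μ/(2 + δ) = (369 − μ)² / (μ·(2 + δ)) = 3.207516.
Bound = exp(−3.207516) = 0.04046.

0.0405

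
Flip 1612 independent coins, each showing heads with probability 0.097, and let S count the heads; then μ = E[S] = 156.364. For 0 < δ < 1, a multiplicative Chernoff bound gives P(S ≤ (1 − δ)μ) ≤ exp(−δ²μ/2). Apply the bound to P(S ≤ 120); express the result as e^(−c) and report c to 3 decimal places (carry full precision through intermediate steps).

4.228

Write 120 = (1 − δ)μ, so δ = 1 − 120/156.364 = 0.2325599…
Then the exponent is δ²μ/2 = (μ − 120)²/(2μ) = 4.228405.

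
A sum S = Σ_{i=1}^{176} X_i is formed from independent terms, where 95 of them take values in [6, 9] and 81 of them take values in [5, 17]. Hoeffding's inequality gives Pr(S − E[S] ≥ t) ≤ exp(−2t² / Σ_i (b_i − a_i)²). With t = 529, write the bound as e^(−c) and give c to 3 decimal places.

Σ(b_i − a_i)² = 95·3² + 81·12² = 12519.
c = 2t² / 12519 = 2·529² / 12519 = 44.7066.

44.707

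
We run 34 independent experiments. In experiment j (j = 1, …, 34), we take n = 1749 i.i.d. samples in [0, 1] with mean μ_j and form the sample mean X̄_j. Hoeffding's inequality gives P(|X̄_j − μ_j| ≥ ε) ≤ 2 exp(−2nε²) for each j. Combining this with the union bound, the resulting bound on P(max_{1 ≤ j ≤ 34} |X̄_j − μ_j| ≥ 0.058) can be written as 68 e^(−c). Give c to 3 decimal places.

Union bound over the 34 events: P(max_{1 ≤ j ≤ 34} |X̄_j − μ_j| ≥ 0.058) ≤ 34·2·exp(−2nε²) = 68 exp(−2·1749·0.058²).
So c = 2·1749·0.058² = 11.7673.

11.767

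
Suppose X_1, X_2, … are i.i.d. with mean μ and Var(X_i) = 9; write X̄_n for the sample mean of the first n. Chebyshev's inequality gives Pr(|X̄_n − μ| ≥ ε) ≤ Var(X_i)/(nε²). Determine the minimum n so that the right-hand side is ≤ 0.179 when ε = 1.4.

Require 9/(n·1.4²) ≤ 0.179, i.e. n ≥ 9/(0.179·1.4²) = 25.653.
The smallest integer n is 26.

26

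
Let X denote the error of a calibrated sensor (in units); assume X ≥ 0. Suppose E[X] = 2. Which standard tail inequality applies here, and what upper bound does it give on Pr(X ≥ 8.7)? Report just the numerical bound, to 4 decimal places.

0.2299

Only the mean of a non-negative variable is known, so Markov's inequality is the applicable tail bound.
Markov's inequality: for a non-negative random variable, Pr(X ≥ a) ≤ E[X]/a.
Here E[X] = 2 and a = 8.7, so the bound is 2/8.7 = 0.2299.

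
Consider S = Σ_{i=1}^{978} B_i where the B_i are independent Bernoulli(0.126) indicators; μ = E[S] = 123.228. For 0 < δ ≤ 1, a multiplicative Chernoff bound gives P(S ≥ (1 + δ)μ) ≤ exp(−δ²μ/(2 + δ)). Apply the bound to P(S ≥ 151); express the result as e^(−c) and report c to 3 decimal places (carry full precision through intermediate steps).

Write 151 = (1 + δ)μ, so δ = 151/123.228 − 1 = 0.2253709…
Then the exponent is δ²μ/(2 + δ) = (151 − μ)² / (μ·(2 + δ)) = 2.812565.

2.813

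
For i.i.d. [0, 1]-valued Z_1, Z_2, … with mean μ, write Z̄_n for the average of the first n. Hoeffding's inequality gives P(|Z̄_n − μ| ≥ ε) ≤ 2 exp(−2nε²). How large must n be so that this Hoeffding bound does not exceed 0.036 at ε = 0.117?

147

Require 2·exp(−2nε²) ≤ 0.036, i.e. 2nε² ≥ ln(2/0.036) = 4.017384.
So n ≥ 4.017384 / (2·0.117²) = 146.738.
The smallest integer n is 147.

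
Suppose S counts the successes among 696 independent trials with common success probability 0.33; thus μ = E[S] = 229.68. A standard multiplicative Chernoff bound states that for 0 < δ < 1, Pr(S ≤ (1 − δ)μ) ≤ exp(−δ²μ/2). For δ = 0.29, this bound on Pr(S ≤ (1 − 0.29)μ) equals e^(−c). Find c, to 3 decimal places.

c = δ²μ/2 = 0.29²·229.68/2 = 9.6580.

9.658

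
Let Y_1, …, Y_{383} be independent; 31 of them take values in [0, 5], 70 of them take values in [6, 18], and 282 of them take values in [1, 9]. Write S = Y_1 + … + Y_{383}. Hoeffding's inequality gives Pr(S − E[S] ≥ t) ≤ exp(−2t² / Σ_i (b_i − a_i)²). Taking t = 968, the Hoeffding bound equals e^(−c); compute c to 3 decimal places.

Σ(b_i − a_i)² = 31·5² + 70·12² + 282·8² = 28903.
c = 2t² / 28903 = 2·968² / 28903 = 64.8392.

64.839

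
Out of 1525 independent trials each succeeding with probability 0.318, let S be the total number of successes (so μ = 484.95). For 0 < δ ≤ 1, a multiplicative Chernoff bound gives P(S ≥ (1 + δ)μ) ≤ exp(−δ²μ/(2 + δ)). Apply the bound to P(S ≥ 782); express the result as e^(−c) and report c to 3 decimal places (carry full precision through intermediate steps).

69.647

Write 782 = (1 + δ)μ, so δ = 782/484.95 − 1 = 0.6125374…
Then the exponent is δ²μ/(2 + δ) = (782 − μ)² / (μ·(2 + δ)) = 69.646555.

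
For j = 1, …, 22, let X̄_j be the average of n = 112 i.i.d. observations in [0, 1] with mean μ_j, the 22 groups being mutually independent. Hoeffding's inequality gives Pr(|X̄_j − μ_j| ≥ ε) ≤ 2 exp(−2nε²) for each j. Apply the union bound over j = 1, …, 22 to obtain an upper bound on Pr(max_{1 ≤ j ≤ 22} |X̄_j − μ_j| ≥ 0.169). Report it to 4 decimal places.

0.0733

Per-experiment Hoeffding bound: 2·exp(−2·112·0.169²) = 2·exp(−6.39766) = 0.0033309.
Union bound over 22 events: 22·0.0033309 = 0.07328.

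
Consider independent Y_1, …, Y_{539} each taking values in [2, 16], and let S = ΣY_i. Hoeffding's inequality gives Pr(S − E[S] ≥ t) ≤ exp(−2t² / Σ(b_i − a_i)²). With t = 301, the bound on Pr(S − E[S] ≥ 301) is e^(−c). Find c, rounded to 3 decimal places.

1.715

Σ(b_i − a_i)² = 539·(14)² = 105644.
c = 2t²/105644 = 2·301²/105644 = 1.7152.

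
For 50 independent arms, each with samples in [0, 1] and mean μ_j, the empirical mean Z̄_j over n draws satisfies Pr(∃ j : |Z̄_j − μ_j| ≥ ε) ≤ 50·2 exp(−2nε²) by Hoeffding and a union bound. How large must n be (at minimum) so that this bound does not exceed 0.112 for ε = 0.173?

Need 2·50·exp(−2nε²) ≤ 0.112, i.e. exp(−2nε²) ≤ 0.112/100.
So 2nε² ≥ ln(100/0.112) = 6.794427.
Hence n ≥ 6.794427/(2·0.173²) = 113.509.
The smallest integer n is 114.

114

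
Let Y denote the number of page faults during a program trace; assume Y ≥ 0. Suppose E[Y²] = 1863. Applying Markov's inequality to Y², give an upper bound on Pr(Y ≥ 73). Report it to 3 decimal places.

0.350

Since Y ≥ 0, the event {Y ≥ 73} is the same as {Y² ≥ 5329}.
Markov's inequality applied to Y² gives Pr(Y² ≥ 5329) ≤ E[Y²]/5329 = 1863/5329 = 0.3496.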